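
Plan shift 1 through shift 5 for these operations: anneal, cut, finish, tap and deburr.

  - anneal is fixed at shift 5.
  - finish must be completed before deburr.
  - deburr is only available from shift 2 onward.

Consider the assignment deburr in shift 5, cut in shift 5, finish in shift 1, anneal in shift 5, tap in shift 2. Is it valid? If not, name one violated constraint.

Valid

anneal is fixed at shift 5 — holds.
finish must be completed before deburr — holds.
deburr is only available from shift 2 onward — holds.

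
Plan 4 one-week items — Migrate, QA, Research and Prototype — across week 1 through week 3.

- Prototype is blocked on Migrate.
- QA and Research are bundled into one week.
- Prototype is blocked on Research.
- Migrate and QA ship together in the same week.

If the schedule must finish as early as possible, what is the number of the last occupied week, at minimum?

week 2

The precedence chain requires at least 2 distinct weeks.
2 works (last occupied week: week 2): for example Prototype -> week 2; Research -> week 1; QA -> week 1; Migrate -> week 1.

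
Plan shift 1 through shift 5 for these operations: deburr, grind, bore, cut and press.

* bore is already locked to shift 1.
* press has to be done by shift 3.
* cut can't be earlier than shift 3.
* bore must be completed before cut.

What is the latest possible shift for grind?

grind at shift 5 is achievable: cut in shift 3, deburr in shift 1, grind in shift 5, press in shift 1, bore in shift 1.

shift 5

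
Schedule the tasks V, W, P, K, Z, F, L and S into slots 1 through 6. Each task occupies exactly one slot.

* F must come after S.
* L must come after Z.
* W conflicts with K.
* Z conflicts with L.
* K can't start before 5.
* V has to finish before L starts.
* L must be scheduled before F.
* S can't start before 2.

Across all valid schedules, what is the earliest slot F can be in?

3

Precedence pushes F to at least 3.
F at 3 is achievable: K in 5, V in 1, L in 2, P in 1, S in 2, F in 3, Z in 1, W in 1.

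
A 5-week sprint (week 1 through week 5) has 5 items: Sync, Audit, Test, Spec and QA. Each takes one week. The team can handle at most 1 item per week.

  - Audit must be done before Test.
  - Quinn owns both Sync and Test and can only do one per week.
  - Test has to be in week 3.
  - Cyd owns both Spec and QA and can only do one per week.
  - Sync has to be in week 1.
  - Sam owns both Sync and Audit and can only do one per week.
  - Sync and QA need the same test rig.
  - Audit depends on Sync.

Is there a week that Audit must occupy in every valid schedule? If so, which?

Sync is fixed at week 1 and must come before Audit, so Audit is at least week 2.
Test is fixed at week 3 and must come after Audit, so Audit is at most week 2.
So Audit must be week 2.

week 2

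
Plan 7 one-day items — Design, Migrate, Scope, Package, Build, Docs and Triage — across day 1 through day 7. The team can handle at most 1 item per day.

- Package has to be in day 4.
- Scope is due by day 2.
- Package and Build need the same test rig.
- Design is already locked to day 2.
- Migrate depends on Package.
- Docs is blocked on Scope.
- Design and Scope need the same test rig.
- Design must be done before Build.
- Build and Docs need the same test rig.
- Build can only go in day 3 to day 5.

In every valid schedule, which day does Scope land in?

Scope's window is day 1–day 2.
Design is fixed at day 2, and Scope can't share a day with Design.
So Scope must be day 1.

day 1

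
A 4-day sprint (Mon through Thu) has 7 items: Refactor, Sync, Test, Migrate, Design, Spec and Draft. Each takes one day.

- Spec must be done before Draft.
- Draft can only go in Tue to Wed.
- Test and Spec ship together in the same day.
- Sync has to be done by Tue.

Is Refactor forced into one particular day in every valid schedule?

Refactor can be Mon (e.g. Refactor -> Mon, Sync -> Mon, Draft -> Tue, Test -> Mon, Spec -> Mon, Migrate -> Mon, Design -> Mon) or Tue (e.g. Refactor=Tue, Sync=Mon, Draft=Tue, Design=Mon, Test=Mon, Spec=Mon, Migrate=Mon).

No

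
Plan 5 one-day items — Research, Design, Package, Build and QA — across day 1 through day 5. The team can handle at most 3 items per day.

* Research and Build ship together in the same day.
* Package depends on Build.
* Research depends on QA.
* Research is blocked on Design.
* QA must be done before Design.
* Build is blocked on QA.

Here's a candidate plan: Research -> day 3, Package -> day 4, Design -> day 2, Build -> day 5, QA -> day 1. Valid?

Research and Build ship together in the same day — violated.
QA must be done before Design — holds.
Package depends on Build — violated.
Research is blocked on Design — holds.
Research depends on QA — holds.
Build is blocked on QA — holds.
The team can handle at most 3 items per day — holds.

No. Research and Build ship together in the same day is not satisfied.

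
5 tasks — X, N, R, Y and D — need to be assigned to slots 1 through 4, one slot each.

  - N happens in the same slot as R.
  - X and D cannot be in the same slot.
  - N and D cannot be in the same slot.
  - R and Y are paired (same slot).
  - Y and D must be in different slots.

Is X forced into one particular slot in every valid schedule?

No

X can be 1 (e.g. N in 1, Y in 1, D in 2, X in 1, R in 1) or 2 (e.g. X=2, R=1, D=3, N=1, Y=1).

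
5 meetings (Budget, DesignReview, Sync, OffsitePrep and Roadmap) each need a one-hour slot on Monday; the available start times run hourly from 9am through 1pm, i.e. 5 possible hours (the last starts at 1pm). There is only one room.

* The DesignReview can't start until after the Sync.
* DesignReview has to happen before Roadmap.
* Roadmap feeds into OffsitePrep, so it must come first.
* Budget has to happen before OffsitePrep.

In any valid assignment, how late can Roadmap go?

12pm

Precedence pushes Roadmap to at least 11am; downstream work caps Roadmap at 12pm.
Roadmap at 12pm is achievable: OffsitePrep=1pm; Sync=9am; Roadmap=12pm; DesignReview=10am; Budget=11am.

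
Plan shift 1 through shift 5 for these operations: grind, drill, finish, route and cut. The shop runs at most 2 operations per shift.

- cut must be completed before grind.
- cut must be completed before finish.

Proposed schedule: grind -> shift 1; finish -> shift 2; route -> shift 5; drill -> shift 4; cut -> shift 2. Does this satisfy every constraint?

No — it violates: cut must be completed before grind

The shop runs at most 2 operations per shift — holds.
cut must be completed before finish — violated.
cut must be completed before grind — violated.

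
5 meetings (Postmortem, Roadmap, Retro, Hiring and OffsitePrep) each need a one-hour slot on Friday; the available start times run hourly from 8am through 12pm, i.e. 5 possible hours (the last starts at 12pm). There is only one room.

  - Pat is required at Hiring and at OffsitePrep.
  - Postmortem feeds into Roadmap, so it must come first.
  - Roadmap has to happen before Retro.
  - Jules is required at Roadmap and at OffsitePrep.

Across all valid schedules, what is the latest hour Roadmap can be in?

Precedence pushes Roadmap to at least 9am; downstream work caps Roadmap at 11am.
Roadmap at 11am is achievable: Hiring -> 9am, OffsitePrep -> 10am, Postmortem -> 8am, Retro -> 12pm, Roadmap -> 11am.

11am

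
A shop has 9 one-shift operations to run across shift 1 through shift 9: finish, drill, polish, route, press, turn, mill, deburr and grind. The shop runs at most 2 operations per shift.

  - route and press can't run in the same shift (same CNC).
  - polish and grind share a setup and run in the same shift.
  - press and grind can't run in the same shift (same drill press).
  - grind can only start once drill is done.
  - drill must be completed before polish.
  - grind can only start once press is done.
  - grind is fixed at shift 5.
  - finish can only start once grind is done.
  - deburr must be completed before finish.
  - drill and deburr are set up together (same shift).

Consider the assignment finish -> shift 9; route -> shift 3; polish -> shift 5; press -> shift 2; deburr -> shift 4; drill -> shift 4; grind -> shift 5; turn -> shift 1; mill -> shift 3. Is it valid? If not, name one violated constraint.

grind can only start once drill is done — holds.
route and press can't run in the same shift (same CNC) — holds.
deburr must be completed before finish — holds.
The shop runs at most 2 operations per shift — holds.
finish can only start once grind is done — holds.
grind is fixed at shift 5 — holds.
polish and grind share a setup and run in the same shift — holds.
grind can only start once press is done — holds.
drill must be completed before polish — holds.
press and grind can't run in the same shift (same drill press) — holds.
drill and deburr are set up together (same shift) — holds.

Yes, all constraints hold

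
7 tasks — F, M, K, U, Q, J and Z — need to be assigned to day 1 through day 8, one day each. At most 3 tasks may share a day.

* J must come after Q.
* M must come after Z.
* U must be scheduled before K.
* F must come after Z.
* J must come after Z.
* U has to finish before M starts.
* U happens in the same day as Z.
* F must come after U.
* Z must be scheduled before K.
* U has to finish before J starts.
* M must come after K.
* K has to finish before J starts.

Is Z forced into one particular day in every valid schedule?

No

Z can be day 1 (e.g. J in day 3; F in day 2; M in day 3; U in day 1; Z in day 1; Q in day 1; K in day 2) or day 2 (e.g. M in day 4, K in day 3, Z in day 2, F in day 3, Q in day 1, J in day 4, U in day 2).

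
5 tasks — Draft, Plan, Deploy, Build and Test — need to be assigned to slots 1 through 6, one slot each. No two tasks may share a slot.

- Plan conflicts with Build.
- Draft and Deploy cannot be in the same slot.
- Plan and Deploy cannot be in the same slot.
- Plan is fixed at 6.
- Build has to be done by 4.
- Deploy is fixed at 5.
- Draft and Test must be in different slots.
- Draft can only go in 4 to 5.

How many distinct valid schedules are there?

Splitting on Build: it can be 1 (2), 2 (2), 3 (2). Listing each branch's schedules as (Draft, Plan, Deploy, Test):
Build=1: (4,6,5,2) (4,6,5,3) — 2.
Build=2: (4,6,5,1) (4,6,5,3) — 2.
Build=3: (4,6,5,1) (4,6,5,2) — 2.
Summing: 2 + 2 + 2 = 6.

6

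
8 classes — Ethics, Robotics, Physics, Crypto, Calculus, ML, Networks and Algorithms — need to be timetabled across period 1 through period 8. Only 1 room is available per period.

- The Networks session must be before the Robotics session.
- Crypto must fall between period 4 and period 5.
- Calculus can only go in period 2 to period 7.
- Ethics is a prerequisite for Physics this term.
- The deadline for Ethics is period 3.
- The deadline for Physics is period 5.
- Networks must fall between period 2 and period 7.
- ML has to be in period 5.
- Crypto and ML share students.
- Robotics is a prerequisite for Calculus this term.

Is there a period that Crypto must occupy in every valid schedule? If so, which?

period 4

Crypto's window is period 4–period 5.
ML is fixed at period 5, and Crypto can't share a period with ML.
So Crypto must be period 4.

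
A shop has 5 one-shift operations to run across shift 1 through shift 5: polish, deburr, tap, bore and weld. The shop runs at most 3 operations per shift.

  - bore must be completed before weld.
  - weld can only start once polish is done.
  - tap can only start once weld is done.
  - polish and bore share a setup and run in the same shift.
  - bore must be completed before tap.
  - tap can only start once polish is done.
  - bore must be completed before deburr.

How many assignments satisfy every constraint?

Splitting on polish: it can be shift 1 (24), shift 2 (9), shift 3 (2). Listing each branch's schedules as (deburr, tap, bore, weld) by shift number:
polish=shift 1: (2,3,1,2) (2,4,1,2) (2,4,1,3) (2,5,1,2) (2,5,1,3) (2,5,1,4) (3,3,1,2) (3,4,1,2) (3,4,1,3) (3,5,1,2) (3,5,1,3) (3,5,1,4) (4,3,1,2) (4,4,1,2) (4,4,1,3) (4,5,1,2) (4,5,1,3) (4,5,1,4) (5,3,1,2) (5,4,1,2) (5,4,1,3) (5,5,1,2) (5,5,1,3) (5,5,1,4) — 24.
polish=shift 2: (3,4,2,3) (3,5,2,3) (3,5,2,4) (4,4,2,3) (4,5,2,3) (4,5,2,4) (5,4,2,3) (5,5,2,3) (5,5,2,4) — 9.
polish=shift 3: (4,5,3,4) (5,5,3,4) — 2.
Summing: 24 + 9 + 2 = 35.

35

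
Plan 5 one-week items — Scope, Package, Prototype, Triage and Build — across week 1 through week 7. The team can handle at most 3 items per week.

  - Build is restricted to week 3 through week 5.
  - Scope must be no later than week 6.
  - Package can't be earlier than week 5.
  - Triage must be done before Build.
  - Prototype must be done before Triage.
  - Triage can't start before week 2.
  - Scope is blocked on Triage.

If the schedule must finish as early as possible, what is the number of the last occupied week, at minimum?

The precedence chain requires at least 3 distinct weeks.
With at most 3 per week and 5 work items, at least 2 weeks are needed.
Package can't be placed before week 5, so the schedule must run through at least week 5.
5 works (last occupied week: week 5): for example Package=week 5; Triage=week 2; Build=week 3; Prototype=week 1; Scope=week 3.

week 5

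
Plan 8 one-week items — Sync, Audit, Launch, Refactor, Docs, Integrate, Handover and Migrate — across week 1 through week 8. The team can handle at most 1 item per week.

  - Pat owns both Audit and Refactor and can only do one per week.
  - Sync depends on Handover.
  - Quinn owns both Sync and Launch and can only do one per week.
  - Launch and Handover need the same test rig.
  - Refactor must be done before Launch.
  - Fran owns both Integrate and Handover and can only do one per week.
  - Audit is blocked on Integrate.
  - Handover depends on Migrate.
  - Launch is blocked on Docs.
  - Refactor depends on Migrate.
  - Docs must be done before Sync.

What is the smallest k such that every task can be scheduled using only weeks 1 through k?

The precedence chain requires at least 3 distinct weeks.
With at most 1 per week and 8 tasks, at least 8 weeks are needed.
8 works (last occupied week: week 8): for example Refactor -> week 5, Sync -> week 4, Migrate -> week 2, Handover -> week 3, Integrate -> week 7, Docs -> week 1, Audit -> week 8, Launch -> week 6.

8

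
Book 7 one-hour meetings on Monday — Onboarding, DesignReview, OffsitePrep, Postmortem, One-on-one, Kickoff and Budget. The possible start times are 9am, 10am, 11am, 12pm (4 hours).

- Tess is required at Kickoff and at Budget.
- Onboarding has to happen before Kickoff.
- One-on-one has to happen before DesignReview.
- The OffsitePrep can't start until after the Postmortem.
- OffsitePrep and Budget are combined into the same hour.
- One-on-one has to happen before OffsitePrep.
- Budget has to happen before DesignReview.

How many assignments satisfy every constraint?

26

Splitting on Onboarding: it can be 9am (12), 10am (8), 11am (6). Listing each branch's schedules as (DesignReview, OffsitePrep, Postmortem, One-on-one, Kickoff, Budget):
Onboarding=9am: (11am,10am,9am,9am,11am,10am) (11am,10am,9am,9am,12pm,10am) (12pm,10am,9am,9am,11am,10am) (12pm,10am,9am,9am,12pm,10am) (12pm,11am,9am,9am,10am,11am) (12pm,11am,9am,9am,12pm,11am) (12pm,11am,9am,10am,10am,11am) (12pm,11am,9am,10am,12pm,11am) (12pm,11am,10am,9am,10am,11am) (12pm,11am,10am,9am,12pm,11am) (12pm,11am,10am,10am,10am,11am) (12pm,11am,10am,10am,12pm,11am) — 12.
Onboarding=10am: (11am,10am,9am,9am,11am,10am) (11am,10am,9am,9am,12pm,10am) (12pm,10am,9am,9am,11am,10am) (12pm,10am,9am,9am,12pm,10am) (12pm,11am,9am,9am,12pm,11am) (12pm,11am,9am,10am,12pm,11am) (12pm,11am,10am,9am,12pm,11am) (12pm,11am,10am,10am,12pm,11am) — 8.
Onboarding=11am: (11am,10am,9am,9am,12pm,10am) (12pm,10am,9am,9am,12pm,10am) (12pm,11am,9am,9am,12pm,11am) (12pm,11am,9am,10am,12pm,11am) (12pm,11am,10am,9am,12pm,11am) (12pm,11am,10am,10am,12pm,11am) — 6.
Summing: 12 + 8 + 6 = 26.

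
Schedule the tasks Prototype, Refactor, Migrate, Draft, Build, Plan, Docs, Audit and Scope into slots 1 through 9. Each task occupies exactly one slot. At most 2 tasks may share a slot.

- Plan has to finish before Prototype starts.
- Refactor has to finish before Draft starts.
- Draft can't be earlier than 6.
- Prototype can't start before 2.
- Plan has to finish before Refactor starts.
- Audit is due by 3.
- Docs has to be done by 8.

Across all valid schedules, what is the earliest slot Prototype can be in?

Prototype is available from 2.
Prototype at 2 is achievable: Audit=1; Scope=4; Docs=2; Refactor=3; Prototype=2; Migrate=3; Draft=6; Plan=1; Build=4.

2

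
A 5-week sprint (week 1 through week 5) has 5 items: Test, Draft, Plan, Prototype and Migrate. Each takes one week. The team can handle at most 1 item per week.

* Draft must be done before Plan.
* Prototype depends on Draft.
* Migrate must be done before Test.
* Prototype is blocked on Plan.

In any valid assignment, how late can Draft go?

week 3

Downstream work caps Draft at week 3.
Draft at week 3 is achievable: Test in week 2; Migrate in week 1; Prototype in week 5; Draft in week 3; Plan in week 4.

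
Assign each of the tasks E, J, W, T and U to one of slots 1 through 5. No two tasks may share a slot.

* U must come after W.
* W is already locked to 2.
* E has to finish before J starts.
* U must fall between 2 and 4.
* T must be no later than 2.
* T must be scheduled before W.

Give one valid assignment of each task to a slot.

W -> 2; E -> 4; J -> 5; U -> 3; T -> 1

Checking: W(2) before U(3); E(4) before J(5); T(1) before W(2); W=2 in [2,2]; T=1 in [1,2]; U=3 in [2,4]; max 1 per slot (cap 1).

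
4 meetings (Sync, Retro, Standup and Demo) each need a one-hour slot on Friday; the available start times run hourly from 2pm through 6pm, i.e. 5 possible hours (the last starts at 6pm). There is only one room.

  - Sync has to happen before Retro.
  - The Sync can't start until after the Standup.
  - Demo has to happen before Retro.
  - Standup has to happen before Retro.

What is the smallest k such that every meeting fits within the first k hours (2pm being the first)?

4 hours

The precedence chain requires at least 3 distinct hours.
With at most 1 per hour and 4 meetings, at least 4 hours are needed.
4 works (last occupied hour: 5pm): for example Sync -> 3pm; Standup -> 2pm; Demo -> 4pm; Retro -> 5pm.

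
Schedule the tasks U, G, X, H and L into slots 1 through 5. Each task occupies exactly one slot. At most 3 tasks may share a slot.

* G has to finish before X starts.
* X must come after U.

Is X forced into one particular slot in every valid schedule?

X can be 2 (e.g. G -> 1; U -> 1; X -> 2; H -> 1; L -> 2) or 3 (e.g. L in 2, G in 1, U in 1, X in 3, H in 1).

No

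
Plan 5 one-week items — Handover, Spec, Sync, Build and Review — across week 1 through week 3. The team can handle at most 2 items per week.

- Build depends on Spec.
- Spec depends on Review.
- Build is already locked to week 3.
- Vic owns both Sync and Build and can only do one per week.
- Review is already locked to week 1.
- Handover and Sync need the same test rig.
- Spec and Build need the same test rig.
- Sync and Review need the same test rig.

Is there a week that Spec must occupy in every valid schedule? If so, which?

Review is fixed at week 1 and must come before Spec, so Spec is at least week 2.
Build is fixed at week 3 and must come after Spec, so Spec is at most week 2.
So Spec must be week 2.

week 2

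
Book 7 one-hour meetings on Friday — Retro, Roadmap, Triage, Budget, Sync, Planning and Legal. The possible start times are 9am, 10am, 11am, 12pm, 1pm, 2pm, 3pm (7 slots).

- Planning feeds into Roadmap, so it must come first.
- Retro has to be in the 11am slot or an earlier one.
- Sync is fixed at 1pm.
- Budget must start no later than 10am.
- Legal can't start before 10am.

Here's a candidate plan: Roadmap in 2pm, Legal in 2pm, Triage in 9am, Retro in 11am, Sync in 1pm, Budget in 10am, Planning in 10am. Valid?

Valid

Budget must start no later than 10am — holds.
Legal can't start before 10am — holds.
Sync is fixed at 1pm — holds.
Planning feeds into Roadmap, so it must come first — holds.
Retro has to be in the 11am slot or an earlier one — holds.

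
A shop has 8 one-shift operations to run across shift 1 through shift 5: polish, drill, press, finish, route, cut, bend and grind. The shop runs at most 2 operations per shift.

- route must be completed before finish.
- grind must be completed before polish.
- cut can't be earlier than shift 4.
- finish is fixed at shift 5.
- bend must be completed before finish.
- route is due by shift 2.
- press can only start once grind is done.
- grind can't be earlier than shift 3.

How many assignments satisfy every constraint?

42

Splitting on polish: it can be shift 4 (28), shift 5 (14). Listing each branch's schedules as (drill, press, finish, route, cut, bend, grind) by shift number:
polish=shift 4: (1,4,5,1,5,2,3) (1,4,5,1,5,3,3) (1,4,5,2,5,1,3) (1,4,5,2,5,2,3) (1,4,5,2,5,3,3) (1,5,5,1,4,2,3) (1,5,5,1,4,3,3) (1,5,5,2,4,1,3) (1,5,5,2,4,2,3) (1,5,5,2,4,3,3) (2,4,5,1,5,1,3) (2,4,5,1,5,2,3) (2,4,5,1,5,3,3) (2,4,5,2,5,1,3) (2,4,5,2,5,3,3) (2,5,5,1,4,1,3) (2,5,5,1,4,2,3) (2,5,5,1,4,3,3) (2,5,5,2,4,1,3) (2,5,5,2,4,3,3) (3,4,5,1,5,1,3) (3,4,5,1,5,2,3) (3,4,5,2,5,1,3) (3,4,5,2,5,2,3) (3,5,5,1,4,1,3) (3,5,5,1,4,2,3) (3,5,5,2,4,1,3) (3,5,5,2,4,2,3) — 28.
polish=shift 5: (1,4,5,1,4,2,3) (1,4,5,1,4,3,3) (1,4,5,2,4,1,3) (1,4,5,2,4,2,3) (1,4,5,2,4,3,3) (2,4,5,1,4,1,3) (2,4,5,1,4,2,3) (2,4,5,1,4,3,3) (2,4,5,2,4,1,3) (2,4,5,2,4,3,3) (3,4,5,1,4,1,3) (3,4,5,1,4,2,3) (3,4,5,2,4,1,3) (3,4,5,2,4,2,3) — 14.
Summing: 28 + 14 = 42.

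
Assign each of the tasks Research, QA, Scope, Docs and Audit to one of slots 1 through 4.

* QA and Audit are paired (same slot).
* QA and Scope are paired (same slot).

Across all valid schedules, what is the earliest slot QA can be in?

QA at 1 is achievable: Research -> 1; Docs -> 1; Scope -> 1; QA -> 1; Audit -> 1.

1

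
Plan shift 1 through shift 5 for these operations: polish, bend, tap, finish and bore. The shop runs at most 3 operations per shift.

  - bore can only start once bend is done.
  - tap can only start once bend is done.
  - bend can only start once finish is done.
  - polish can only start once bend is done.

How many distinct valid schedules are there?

46

Splitting on polish: it can be shift 3 (9), shift 4 (17), shift 5 (20). Listing each branch's schedules as (bend, tap, finish, bore) by shift number:
polish=shift 3: (2,3,1,3) (2,3,1,4) (2,3,1,5) (2,4,1,3) (2,4,1,4) (2,4,1,5) (2,5,1,3) (2,5,1,4) (2,5,1,5) — 9.
polish=shift 4: (2,3,1,3) (2,3,1,4) (2,3,1,5) (2,4,1,3) (2,4,1,4) (2,4,1,5) (2,5,1,3) (2,5,1,4) (2,5,1,5) (3,4,1,4) (3,4,1,5) (3,4,2,4) (3,4,2,5) (3,5,1,4) (3,5,1,5) (3,5,2,4) (3,5,2,5) — 17.
polish=shift 5: (2,3,1,3) (2,3,1,4) (2,3,1,5) (2,4,1,3) (2,4,1,4) (2,4,1,5) (2,5,1,3) (2,5,1,4) (2,5,1,5) (3,4,1,4) (3,4,1,5) (3,4,2,4) (3,4,2,5) (3,5,1,4) (3,5,1,5) (3,5,2,4) (3,5,2,5) (4,5,1,5) (4,5,2,5) (4,5,3,5) — 20.
Summing: 9 + 17 + 20 = 46.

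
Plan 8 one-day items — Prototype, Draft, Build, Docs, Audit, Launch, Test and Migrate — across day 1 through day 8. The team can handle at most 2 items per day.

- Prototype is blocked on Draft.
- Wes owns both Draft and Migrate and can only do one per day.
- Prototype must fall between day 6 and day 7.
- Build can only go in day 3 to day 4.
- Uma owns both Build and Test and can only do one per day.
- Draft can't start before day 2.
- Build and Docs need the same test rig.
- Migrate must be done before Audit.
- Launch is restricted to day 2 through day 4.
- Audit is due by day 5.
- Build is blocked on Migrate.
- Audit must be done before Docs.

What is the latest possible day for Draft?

Draft is available from day 2; downstream work caps Draft at day 6.
Draft at day 6 is achievable: Audit in day 2; Docs in day 4; Test in day 1; Prototype in day 7; Migrate in day 1; Build in day 3; Launch in day 2; Draft in day 6.

day 6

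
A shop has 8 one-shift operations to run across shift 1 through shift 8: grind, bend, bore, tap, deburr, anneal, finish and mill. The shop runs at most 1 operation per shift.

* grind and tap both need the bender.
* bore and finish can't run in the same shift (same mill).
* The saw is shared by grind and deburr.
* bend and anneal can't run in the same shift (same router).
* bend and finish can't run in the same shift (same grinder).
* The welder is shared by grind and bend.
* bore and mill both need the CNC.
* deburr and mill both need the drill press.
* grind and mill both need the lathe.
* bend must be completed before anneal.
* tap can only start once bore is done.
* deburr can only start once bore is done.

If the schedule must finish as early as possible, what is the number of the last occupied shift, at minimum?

8

The precedence chain requires at least 2 distinct shifts.
With at most 1 per shift and 8 operations, at least 8 shifts are needed.
8 works (last occupied shift: shift 8): for example anneal -> shift 5, tap -> shift 3, bend -> shift 2, bore -> shift 1, grind -> shift 6, finish -> shift 7, deburr -> shift 4, mill -> shift 8.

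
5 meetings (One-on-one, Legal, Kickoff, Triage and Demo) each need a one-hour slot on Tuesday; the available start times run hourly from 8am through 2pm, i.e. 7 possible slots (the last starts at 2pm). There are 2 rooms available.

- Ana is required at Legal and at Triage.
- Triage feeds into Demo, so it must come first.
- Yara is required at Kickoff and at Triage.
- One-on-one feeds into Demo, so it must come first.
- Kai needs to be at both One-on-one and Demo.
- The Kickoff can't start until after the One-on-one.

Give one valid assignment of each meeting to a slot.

Demo in 9am, Kickoff in 9am, Legal in 10am, Triage in 8am, One-on-one in 8am

Checking: One-on-one(8am) before Kickoff(9am); Triage(8am) before Demo(9am); One-on-one(8am) before Demo(9am); One-on-one(8am) != Demo(9am); Legal(10am) != Triage(8am); Kickoff(9am) != Triage(8am); max 2 per slot (cap 2).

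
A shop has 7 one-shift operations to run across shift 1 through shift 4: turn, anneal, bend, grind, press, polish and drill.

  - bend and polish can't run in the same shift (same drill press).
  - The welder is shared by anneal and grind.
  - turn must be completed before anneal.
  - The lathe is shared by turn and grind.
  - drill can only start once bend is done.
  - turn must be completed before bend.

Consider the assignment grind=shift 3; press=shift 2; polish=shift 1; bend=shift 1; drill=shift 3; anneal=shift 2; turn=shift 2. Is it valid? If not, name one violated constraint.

Invalid. turn must be completed before bend.

The welder is shared by anneal and grind — holds.
turn must be completed before bend — violated.
drill can only start once bend is done — holds.
The lathe is shared by turn and grind — holds.
turn must be completed before anneal — violated.
bend and polish can't run in the same shift (same drill press) — violated.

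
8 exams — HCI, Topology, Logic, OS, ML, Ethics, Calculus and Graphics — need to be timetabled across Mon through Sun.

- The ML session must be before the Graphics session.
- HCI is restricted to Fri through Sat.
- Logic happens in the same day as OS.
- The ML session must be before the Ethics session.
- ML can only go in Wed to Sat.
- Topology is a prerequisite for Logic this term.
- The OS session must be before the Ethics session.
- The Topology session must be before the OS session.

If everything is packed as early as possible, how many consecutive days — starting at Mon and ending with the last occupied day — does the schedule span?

5

The precedence chain requires at least 3 distinct days.
HCI can't be placed before Fri — that is day 5 counting from Mon — so the schedule must run through at least 5 days.
5 works (last occupied day: Fri): for example OS=Tue; ML=Wed; Logic=Tue; Topology=Mon; HCI=Fri; Calculus=Mon; Graphics=Thu; Ethics=Thu.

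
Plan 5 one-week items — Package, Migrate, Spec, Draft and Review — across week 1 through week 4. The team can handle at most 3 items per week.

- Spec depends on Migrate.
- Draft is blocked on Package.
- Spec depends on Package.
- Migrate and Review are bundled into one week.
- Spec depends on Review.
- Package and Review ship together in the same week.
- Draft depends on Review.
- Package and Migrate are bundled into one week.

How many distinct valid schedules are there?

14

Splitting on Package: it can be week 1 (9), week 2 (4), week 3 (1). Listing each branch's schedules as (Migrate, Spec, Draft, Review) by week number:
Package=week 1: (1,2,2,1) (1,2,3,1) (1,2,4,1) (1,3,2,1) (1,3,3,1) (1,3,4,1) (1,4,2,1) (1,4,3,1) (1,4,4,1) — 9.
Package=week 2: (2,3,3,2) (2,3,4,2) (2,4,3,2) (2,4,4,2) — 4.
Package=week 3: (3,4,4,3) — 1.
Summing: 9 + 4 + 1 = 14.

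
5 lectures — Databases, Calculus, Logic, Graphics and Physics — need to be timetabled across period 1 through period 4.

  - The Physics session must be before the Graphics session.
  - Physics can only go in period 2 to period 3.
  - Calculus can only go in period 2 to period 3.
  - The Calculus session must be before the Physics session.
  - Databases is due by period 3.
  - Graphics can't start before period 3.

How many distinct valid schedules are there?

Splitting on Databases: it can be period 1 (4), period 2 (4), period 3 (4). Listing each branch's schedules as (Calculus, Logic, Graphics, Physics) by period number:
Databases=period 1: (2,1,4,3) (2,2,4,3) (2,3,4,3) (2,4,4,3) — 4.
Databases=period 2: (2,1,4,3) (2,2,4,3) (2,3,4,3) (2,4,4,3) — 4.
Databases=period 3: (2,1,4,3) (2,2,4,3) (2,3,4,3) (2,4,4,3) — 4.
Summing: 4 + 4 + 4 = 12.

12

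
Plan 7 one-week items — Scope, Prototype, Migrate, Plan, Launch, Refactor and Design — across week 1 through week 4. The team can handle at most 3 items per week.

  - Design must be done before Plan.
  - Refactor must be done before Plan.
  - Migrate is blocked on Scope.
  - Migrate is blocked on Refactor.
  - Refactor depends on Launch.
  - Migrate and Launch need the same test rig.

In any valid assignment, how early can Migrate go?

Precedence pushes Migrate to at least week 3.
Migrate at week 3 is achievable: Refactor in week 2; Launch in week 1; Design in week 1; Scope in week 1; Plan in week 3; Prototype in week 2; Migrate in week 3.

week 3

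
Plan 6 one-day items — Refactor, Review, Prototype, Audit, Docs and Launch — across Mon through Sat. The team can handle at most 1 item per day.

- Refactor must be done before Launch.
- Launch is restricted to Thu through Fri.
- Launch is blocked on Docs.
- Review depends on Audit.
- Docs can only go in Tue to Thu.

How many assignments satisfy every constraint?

39

Splitting on Refactor: it can be Mon (15), Tue (9), Wed (9), Thu (6). Listing each branch's schedules as (Review, Prototype, Audit, Docs, Launch):
Refactor=Mon: (Wed,Sat,Tue,Thu,Fri) (Thu,Sat,Tue,Wed,Fri) (Thu,Sat,Wed,Tue,Fri) (Fri,Sat,Tue,Wed,Thu) (Fri,Sat,Wed,Tue,Thu) (Sat,Tue,Wed,Thu,Fri) (Sat,Tue,Thu,Wed,Fri) (Sat,Tue,Fri,Wed,Thu) (Sat,Wed,Tue,Thu,Fri) (Sat,Wed,Thu,Tue,Fri) (Sat,Wed,Fri,Tue,Thu) (Sat,Thu,Tue,Wed,Fri) (Sat,Thu,Wed,Tue,Fri) (Sat,Fri,Tue,Wed,Thu) (Sat,Fri,Wed,Tue,Thu) — 15.
Refactor=Tue: (Wed,Sat,Mon,Thu,Fri) (Thu,Sat,Mon,Wed,Fri) (Fri,Sat,Mon,Wed,Thu) (Sat,Mon,Wed,Thu,Fri) (Sat,Mon,Thu,Wed,Fri) (Sat,Mon,Fri,Wed,Thu) (Sat,Wed,Mon,Thu,Fri) (Sat,Thu,Mon,Wed,Fri) (Sat,Fri,Mon,Wed,Thu) — 9.
Refactor=Wed: (Tue,Sat,Mon,Thu,Fri) (Thu,Sat,Mon,Tue,Fri) (Fri,Sat,Mon,Tue,Thu) (Sat,Mon,Tue,Thu,Fri) (Sat,Mon,Thu,Tue,Fri) (Sat,Mon,Fri,Tue,Thu) (Sat,Tue,Mon,Thu,Fri) (Sat,Thu,Mon,Tue,Fri) (Sat,Fri,Mon,Tue,Thu) — 9.
Refactor=Thu: (Tue,Sat,Mon,Wed,Fri) (Wed,Sat,Mon,Tue,Fri) (Sat,Mon,Tue,Wed,Fri) (Sat,Mon,Wed,Tue,Fri) (Sat,Tue,Mon,Wed,Fri) (Sat,Wed,Mon,Tue,Fri) — 6.
Summing: 15 + 9 + 9 + 6 = 39.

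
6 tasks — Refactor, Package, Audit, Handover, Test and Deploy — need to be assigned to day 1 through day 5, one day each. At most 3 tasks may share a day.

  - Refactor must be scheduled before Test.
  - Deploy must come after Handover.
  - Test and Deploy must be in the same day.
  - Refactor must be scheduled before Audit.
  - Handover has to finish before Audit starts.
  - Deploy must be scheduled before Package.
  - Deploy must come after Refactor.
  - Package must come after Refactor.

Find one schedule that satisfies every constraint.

Test=day 2; Deploy=day 2; Handover=day 1; Package=day 3; Refactor=day 1; Audit=day 2

Checking: Refactor(day 1) before Test(day 2); Handover(day 1) before Audit(day 2); Refactor(day 1) before Audit(day 2); Deploy(day 2) before Package(day 3); Handover(day 1) before Deploy(day 2); Refactor(day 1) before Package(day 3); Refactor(day 1) before Deploy(day 2); Test = Deploy = day 2; max 3 per day (cap 3).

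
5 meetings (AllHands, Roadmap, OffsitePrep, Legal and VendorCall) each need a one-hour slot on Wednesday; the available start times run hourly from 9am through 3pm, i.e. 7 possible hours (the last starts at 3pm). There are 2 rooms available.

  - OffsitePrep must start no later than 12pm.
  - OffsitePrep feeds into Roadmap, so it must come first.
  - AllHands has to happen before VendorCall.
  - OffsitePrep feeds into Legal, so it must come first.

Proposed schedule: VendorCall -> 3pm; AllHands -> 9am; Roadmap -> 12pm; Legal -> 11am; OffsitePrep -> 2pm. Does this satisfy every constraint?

OffsitePrep must start no later than 12pm — violated.
OffsitePrep feeds into Legal, so it must come first — violated.
OffsitePrep feeds into Roadmap, so it must come first — violated.
There are 2 rooms available — holds.
AllHands has to happen before VendorCall — holds.

Invalid. OffsitePrep must start no later than 12pm.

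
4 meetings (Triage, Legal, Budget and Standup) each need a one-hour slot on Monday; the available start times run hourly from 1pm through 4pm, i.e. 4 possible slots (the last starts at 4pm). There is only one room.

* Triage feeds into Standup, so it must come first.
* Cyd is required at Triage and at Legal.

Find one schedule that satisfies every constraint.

Standup in 2pm; Legal in 3pm; Triage in 1pm; Budget in 4pm

Checking: Triage(1pm) before Standup(2pm); Triage(1pm) != Legal(3pm); max 1 per slot (cap 1).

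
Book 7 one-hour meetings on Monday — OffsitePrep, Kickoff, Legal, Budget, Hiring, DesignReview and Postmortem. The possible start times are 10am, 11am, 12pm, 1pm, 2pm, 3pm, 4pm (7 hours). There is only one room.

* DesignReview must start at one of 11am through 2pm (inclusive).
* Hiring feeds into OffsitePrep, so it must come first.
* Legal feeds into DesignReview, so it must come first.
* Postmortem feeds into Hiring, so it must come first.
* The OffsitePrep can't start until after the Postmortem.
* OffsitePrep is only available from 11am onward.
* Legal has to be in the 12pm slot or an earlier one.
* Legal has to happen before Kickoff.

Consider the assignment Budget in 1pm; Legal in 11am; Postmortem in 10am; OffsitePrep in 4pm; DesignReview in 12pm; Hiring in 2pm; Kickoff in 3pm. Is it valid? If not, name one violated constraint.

Yes

Legal has to be in the 12pm slot or an earlier one — holds.
Legal feeds into DesignReview, so it must come first — holds.
Legal has to happen before Kickoff — holds.
OffsitePrep is only available from 11am onward — holds.
Postmortem feeds into Hiring, so it must come first — holds.
There is only one room — holds.
DesignReview must start at one of 11am through 2pm (inclusive) — holds.
Hiring feeds into OffsitePrep, so it must come first — holds.
The OffsitePrep can't start until after the Postmortem — holds.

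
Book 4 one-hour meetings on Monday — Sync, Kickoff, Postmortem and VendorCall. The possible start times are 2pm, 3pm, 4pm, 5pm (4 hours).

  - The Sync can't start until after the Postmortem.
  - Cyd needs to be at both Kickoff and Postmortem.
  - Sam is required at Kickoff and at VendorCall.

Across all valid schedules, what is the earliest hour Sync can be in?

3pm

Precedence pushes Sync to at least 3pm.
Sync at 3pm is achievable: Sync=3pm, Postmortem=2pm, VendorCall=2pm, Kickoff=3pm.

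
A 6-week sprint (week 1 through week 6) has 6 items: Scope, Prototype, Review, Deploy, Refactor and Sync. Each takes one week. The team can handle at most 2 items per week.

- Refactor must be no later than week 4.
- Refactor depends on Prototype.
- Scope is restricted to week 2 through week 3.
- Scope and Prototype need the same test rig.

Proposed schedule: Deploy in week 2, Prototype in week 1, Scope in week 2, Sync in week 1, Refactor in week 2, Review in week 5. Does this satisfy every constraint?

Invalid. The team can handle at most 2 items per week.

Refactor depends on Prototype — holds.
Refactor must be no later than week 4 — holds.
The team can handle at most 2 items per week — violated.
Scope is restricted to week 2 through week 3 — holds.
Scope and Prototype need the same test rig — holds.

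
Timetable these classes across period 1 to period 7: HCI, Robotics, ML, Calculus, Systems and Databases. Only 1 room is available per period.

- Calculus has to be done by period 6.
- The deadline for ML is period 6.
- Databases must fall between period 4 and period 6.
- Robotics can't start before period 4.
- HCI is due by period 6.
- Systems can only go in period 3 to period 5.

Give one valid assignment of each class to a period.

Calculus=period 6, HCI=period 1, Systems=period 3, ML=period 2, Robotics=period 5, Databases=period 4

Checking: HCI=period 1 in [period 1,period 6]; Systems=period 3 in [period 3,period 5]; Calculus=period 6 in [period 1,period 6]; ML=period 2 in [period 1,period 6]; Robotics=period 5 in [period 4,period 7]; Databases=period 4 in [period 4,period 6]; max 1 per period (cap 1).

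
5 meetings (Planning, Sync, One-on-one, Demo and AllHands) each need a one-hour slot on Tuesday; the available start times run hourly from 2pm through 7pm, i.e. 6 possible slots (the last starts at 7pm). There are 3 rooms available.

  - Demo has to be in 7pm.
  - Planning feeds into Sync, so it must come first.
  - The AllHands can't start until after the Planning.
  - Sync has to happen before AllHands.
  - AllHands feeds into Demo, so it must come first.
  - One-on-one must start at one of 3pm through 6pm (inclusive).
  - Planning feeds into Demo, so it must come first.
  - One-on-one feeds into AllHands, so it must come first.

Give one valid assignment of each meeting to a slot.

One-on-one=3pm, Sync=3pm, AllHands=4pm, Demo=7pm, Planning=2pm

Checking: Planning(2pm) before AllHands(4pm); Planning(2pm) before Demo(7pm); Planning(2pm) before Sync(3pm); AllHands(4pm) before Demo(7pm); Sync(3pm) before AllHands(4pm); One-on-one(3pm) before AllHands(4pm); One-on-one=3pm in [3pm,6pm]; Demo=7pm in [7pm,7pm]; max 2 per slot (cap 3).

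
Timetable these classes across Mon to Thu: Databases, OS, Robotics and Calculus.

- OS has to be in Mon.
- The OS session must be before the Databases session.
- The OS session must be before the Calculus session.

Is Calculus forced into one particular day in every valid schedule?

Calculus can be Tue (e.g. Databases in Tue; Robotics in Mon; Calculus in Tue; OS in Mon) or Wed (e.g. OS -> Mon, Databases -> Tue, Calculus -> Wed, Robotics -> Mon).

No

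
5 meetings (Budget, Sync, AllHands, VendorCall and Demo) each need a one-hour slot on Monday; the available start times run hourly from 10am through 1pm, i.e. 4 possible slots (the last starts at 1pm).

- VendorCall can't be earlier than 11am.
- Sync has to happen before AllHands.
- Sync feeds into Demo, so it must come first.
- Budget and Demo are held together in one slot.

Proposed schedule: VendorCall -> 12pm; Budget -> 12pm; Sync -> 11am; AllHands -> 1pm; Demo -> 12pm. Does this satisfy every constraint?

Yes, all constraints hold

Sync has to happen before AllHands — holds.
VendorCall can't be earlier than 11am — holds.
Sync feeds into Demo, so it must come first — holds.
Budget and Demo are held together in one slot — holds.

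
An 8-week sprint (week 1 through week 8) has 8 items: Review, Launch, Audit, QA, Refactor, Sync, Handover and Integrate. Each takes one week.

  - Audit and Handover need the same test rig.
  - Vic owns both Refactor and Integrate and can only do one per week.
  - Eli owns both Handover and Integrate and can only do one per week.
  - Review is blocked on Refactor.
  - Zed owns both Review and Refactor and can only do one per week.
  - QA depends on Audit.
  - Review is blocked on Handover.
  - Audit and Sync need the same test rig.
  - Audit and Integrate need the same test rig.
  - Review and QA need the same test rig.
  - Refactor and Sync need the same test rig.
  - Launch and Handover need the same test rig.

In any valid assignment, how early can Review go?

week 2

Precedence pushes Review to at least week 2.
Review at week 2 is achievable: Integrate -> week 3; Review -> week 2; QA -> week 3; Handover -> week 1; Sync -> week 3; Refactor -> week 1; Audit -> week 2; Launch -> week 2.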